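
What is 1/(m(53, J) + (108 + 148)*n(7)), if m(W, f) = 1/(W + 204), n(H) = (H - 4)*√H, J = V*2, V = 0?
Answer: -257/272700997631 + 50725632*√7/272700997631 ≈ 0.00049214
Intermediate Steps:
J = 0 (J = 0*2 = 0)
n(H) = √H*(-4 + H) (n(H) = (-4 + H)*√H = √H*(-4 + H))
m(W, f) = 1/(204 + W)
1/(m(53, J) + (108 + 148)*n(7)) = 1/(1/(204 + 53) + (108 + 148)*(√7*(-4 + 7))) = 1/(1/257 + 256*(√7*3)) = 1/(1/257 + 256*(3*√7)) = 1/(1/257 + 768*√7)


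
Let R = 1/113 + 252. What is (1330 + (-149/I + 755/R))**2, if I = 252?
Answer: 91424340412704571129/51497903849616 ≈ 1.7753e+6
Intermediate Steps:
R = 28477/113 (R = 1/113 + 252 = 28477/113 ≈ 252.01)
(1330 + (-149/I + 755/R))**2 = (1330 + (-149/252 + 755/(28477/113)))**2 = (1330 + (-149*1/252 + 755*(113/28477)))**2 = (1330 + (-149/252 + 85315/28477))**2 = (1330 + 17256307/7176204)**2 = (9561607627/7176204)**2 = 91424340412704571129/51497903849616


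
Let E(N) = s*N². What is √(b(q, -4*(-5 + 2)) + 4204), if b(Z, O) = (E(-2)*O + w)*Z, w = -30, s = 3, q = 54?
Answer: 2*√2590 ≈ 101.78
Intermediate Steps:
E(N) = 3*N²
b(Z, O) = Z*(-30 + 12*O) (b(Z, O) = ((3*(-2)²)*O - 30)*Z = ((3*4)*O - 30)*Z = (12*O - 30)*Z = (-30 + 12*O)*Z = Z*(-30 + 12*O))
√(b(q, -4*(-5 + 2)) + 4204) = √(6*54*(-5 + 2*(-4*(-5 + 2))) + 4204) = √(6*54*(-5 + 2*(-4*(-3))) + 4204) = √(6*54*(-5 + 2*12) + 4204) = √(6*54*(-5 + 24) + 4204) = √(6*54*19 + 4204) = √(6156 + 4204) = √10360 = 2*√2590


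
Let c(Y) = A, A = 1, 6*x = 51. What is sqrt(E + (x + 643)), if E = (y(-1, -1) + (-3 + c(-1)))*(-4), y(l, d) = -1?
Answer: sqrt(2654)/2 ≈ 25.758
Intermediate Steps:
x = 17/2 (x = (1/6)*51 = 17/2 ≈ 8.5000)
c(Y) = 1
E = 12 (E = (-1 + (-3 + 1))*(-4) = (-1 - 2)*(-4) = -3*(-4) = 12)
sqrt(E + (x + 643)) = sqrt(12 + (17/2 + 643)) = sqrt(12 + 1303/2) = sqrt(1327/2) = sqrt(2654)/2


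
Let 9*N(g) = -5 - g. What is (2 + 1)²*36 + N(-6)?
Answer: 2917/9 ≈ 324.11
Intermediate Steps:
N(g) = -5/9 - g/9 (N(g) = (-5 - g)/9 = -5/9 - g/9)
(2 + 1)²*36 + N(-6) = (2 + 1)²*36 + (-5/9 - ⅑*(-6)) = 3²*36 + (-5/9 + ⅔) = 9*36 + ⅑ = 324 + ⅑ = 2917/9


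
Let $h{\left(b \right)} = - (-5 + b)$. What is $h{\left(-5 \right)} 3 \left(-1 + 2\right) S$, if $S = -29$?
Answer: $-870$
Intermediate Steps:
$h{\left(b \right)} = 5 - b$
$h{\left(-5 \right)} 3 \left(-1 + 2\right) S = \left(5 - -5\right) 3 \left(-1 + 2\right) \left(-29\right) = \left(5 + 5\right) 3 \cdot 1 \left(-29\right) = 10 \cdot 3 \left(-29\right) = 30 \left(-29\right) = -870$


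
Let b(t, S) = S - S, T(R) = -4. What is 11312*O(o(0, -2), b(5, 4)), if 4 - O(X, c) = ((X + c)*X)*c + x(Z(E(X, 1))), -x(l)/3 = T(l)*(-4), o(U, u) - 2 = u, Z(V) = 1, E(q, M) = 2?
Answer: 588224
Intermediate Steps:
b(t, S) = 0
o(U, u) = 2 + u
x(l) = -48 (x(l) = -(-12)*(-4) = -3*16 = -48)
O(X, c) = 52 - X*c*(X + c) (O(X, c) = 4 - (((X + c)*X)*c - 48) = 4 - ((X*(X + c))*c - 48) = 4 - (X*c*(X + c) - 48) = 4 - (-48 + X*c*(X + c)) = 4 + (48 - X*c*(X + c)) = 52 - X*c*(X + c))
11312*O(o(0, -2), b(5, 4)) = 11312*(52 - 1*(2 - 2)*0**2 - 1*0*(2 - 2)**2) = 11312*(52 - 1*0*0 - 1*0*0**2) = 11312*(52 + 0 - 1*0*0) = 11312*(52 + 0 + 0) = 11312*52 = 588224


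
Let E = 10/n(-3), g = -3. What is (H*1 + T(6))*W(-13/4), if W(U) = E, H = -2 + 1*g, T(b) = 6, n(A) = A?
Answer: -10/3 ≈ -3.3333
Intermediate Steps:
H = -5 (H = -2 + 1*(-3) = -2 - 3 = -5)
E = -10/3 (E = 10/(-3) = 10*(-⅓) = -10/3 ≈ -3.3333)
W(U) = -10/3
(H*1 + T(6))*W(-13/4) = (-5*1 + 6)*(-10/3) = (-5 + 6)*(-10/3) = 1*(-10/3) = -10/3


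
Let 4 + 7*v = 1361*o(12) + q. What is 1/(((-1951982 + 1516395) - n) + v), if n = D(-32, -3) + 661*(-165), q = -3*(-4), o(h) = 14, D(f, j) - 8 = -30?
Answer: -7/2266438 ≈ -3.0885e-6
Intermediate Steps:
D(f, j) = -22 (D(f, j) = 8 - 30 = -22)
q = 12
n = -109087 (n = -22 + 661*(-165) = -22 - 109065 = -109087)
v = 19062/7 (v = -4/7 + (1361*14 + 12)/7 = -4/7 + (19054 + 12)/7 = -4/7 + (⅐)*19066 = -4/7 + 19066/7 = 19062/7 ≈ 2723.1)
1/(((-1951982 + 1516395) - n) + v) = 1/(((-1951982 + 1516395) - 1*(-109087)) + 19062/7) = 1/((-435587 + 109087) + 19062/7) = 1/(-326500 + 19062/7) = 1/(-2266438/7) = -7/2266438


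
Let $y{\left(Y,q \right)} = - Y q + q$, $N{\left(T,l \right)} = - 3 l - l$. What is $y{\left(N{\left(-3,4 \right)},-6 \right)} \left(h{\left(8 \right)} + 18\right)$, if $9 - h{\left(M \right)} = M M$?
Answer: $3774$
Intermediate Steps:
$N{\left(T,l \right)} = - 4 l$
$y{\left(Y,q \right)} = q - Y q$ ($y{\left(Y,q \right)} = - Y q + q = q - Y q$)
$h{\left(M \right)} = 9 - M^{2}$ ($h{\left(M \right)} = 9 - M M = 9 - M^{2}$)
$y{\left(N{\left(-3,4 \right)},-6 \right)} \left(h{\left(8 \right)} + 18\right) = - 6 \left(1 - \left(-4\right) 4\right) \left(\left(9 - 8^{2}\right) + 18\right) = - 6 \left(1 - -16\right) \left(\left(9 - 64\right) + 18\right) = - 6 \left(1 + 16\right) \left(\left(9 - 64\right) + 18\right) = \left(-6\right) 17 \left(-55 + 18\right) = \left(-102\right) \left(-37\right) = 3774$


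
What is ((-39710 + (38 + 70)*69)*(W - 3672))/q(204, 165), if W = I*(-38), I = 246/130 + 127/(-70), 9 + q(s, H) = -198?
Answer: -53938892122/94185 ≈ -5.7269e+5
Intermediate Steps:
q(s, H) = -207 (q(s, H) = -9 - 198 = -207)
I = 71/910 (I = 246*(1/130) + 127*(-1/70) = 123/65 - 127/70 = 71/910 ≈ 0.078022)
W = -1349/455 (W = (71/910)*(-38) = -1349/455 ≈ -2.9648)
((-39710 + (38 + 70)*69)*(W - 3672))/q(204, 165) = ((-39710 + (38 + 70)*69)*(-1349/455 - 3672))/(-207) = ((-39710 + 108*69)*(-1672109/455))*(-1/207) = ((-39710 + 7452)*(-1672109/455))*(-1/207) = -32258*(-1672109/455)*(-1/207) = (53938892122/455)*(-1/207) = -53938892122/94185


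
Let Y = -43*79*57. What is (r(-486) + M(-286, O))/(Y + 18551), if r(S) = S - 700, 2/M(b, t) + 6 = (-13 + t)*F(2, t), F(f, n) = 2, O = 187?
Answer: 202805/29938338 ≈ 0.0067741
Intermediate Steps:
Y = -193629 (Y = -3397*57 = -193629)
M(b, t) = 2/(-32 + 2*t) (M(b, t) = 2/(-6 + (-13 + t)*2) = 2/(-6 + (-26 + 2*t)) = 2/(-32 + 2*t))
r(S) = -700 + S
(r(-486) + M(-286, O))/(Y + 18551) = ((-700 - 486) + 1/(-16 + 187))/(-193629 + 18551) = (-1186 + 1/171)/(-175078) = (-1186 + 1/171)*(-1/175078) = -202805/171*(-1/175078) = 202805/29938338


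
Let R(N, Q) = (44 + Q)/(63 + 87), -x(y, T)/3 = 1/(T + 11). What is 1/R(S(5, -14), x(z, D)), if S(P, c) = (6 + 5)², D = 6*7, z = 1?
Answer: 7950/2329 ≈ 3.4135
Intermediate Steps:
D = 42
x(y, T) = -3/(11 + T) (x(y, T) = -3/(T + 11) = -3/(11 + T))
S(P, c) = 121 (S(P, c) = 11² = 121)
R(N, Q) = 22/75 + Q/150 (R(N, Q) = (44 + Q)/150 = (44 + Q)*(1/150) = 22/75 + Q/150)
1/R(S(5, -14), x(z, D)) = 1/(22/75 + (-3/(11 + 42))/150) = 1/(22/75 + (-3/53)/150) = 1/(22/75 + (-3*1/53)/150) = 1/(22/75 + (1/150)*(-3/53)) = 1/(22/75 - 1/2650) = 1/(2329/7950) = 7950/2329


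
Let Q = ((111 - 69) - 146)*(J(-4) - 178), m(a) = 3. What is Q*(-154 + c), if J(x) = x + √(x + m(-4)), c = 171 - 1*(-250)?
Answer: 5053776 - 27768*I ≈ 5.0538e+6 - 27768.0*I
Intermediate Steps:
c = 421 (c = 171 + 250 = 421)
J(x) = x + √(3 + x) (J(x) = x + √(x + 3) = x + √(3 + x))
Q = 18928 - 104*I (Q = ((111 - 69) - 146)*((-4 + √(3 - 4)) - 178) = (42 - 146)*((-4 + √(-1)) - 178) = -104*((-4 + I) - 178) = -104*(-182 + I) = 18928 - 104*I ≈ 18928.0 - 104.0*I)
Q*(-154 + c) = (18928 - 104*I)*(-154 + 421) = (18928 - 104*I)*267 = 5053776 - 27768*I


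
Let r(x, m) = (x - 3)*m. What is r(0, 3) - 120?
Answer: -129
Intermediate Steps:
r(x, m) = m*(-3 + x) (r(x, m) = (-3 + x)*m = m*(-3 + x))
r(0, 3) - 120 = 3*(-3 + 0) - 120 = 3*(-3) - 10*12 = -9 - 120 = -129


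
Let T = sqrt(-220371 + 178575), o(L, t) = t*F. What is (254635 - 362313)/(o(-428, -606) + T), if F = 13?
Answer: 70690607/5175390 + 53839*I*sqrt(129)/1725130 ≈ 13.659 + 0.35446*I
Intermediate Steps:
o(L, t) = 13*t (o(L, t) = t*13 = 13*t)
T = 18*I*sqrt(129) (T = sqrt(-41796) = 18*I*sqrt(129) ≈ 204.44*I)
(254635 - 362313)/(o(-428, -606) + T) = (254635 - 362313)/(13*(-606) + 18*I*sqrt(129)) = -107678/(-7878 + 18*I*sqrt(129))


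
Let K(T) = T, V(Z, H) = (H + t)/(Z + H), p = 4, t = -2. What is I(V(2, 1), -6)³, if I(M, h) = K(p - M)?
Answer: 2197/27 ≈ 81.370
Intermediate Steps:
V(Z, H) = (-2 + H)/(H + Z) (V(Z, H) = (H - 2)/(Z + H) = (-2 + H)/(H + Z))
I(M, h) = 4 - M
I(V(2, 1), -6)³ = (4 - (-2 + 1)/(1 + 2))³ = (4 - (-1)/3)³ = (4 - 1*(-⅓))³ = (4 + ⅓)³ = (13/3)³ = 2197/27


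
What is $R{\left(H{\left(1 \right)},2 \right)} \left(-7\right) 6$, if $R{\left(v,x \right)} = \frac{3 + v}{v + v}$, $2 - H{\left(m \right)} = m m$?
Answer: $-84$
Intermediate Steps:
$H{\left(m \right)} = 2 - m^{2}$ ($H{\left(m \right)} = 2 - m m = 2 - m^{2}$)
$R{\left(v,x \right)} = \frac{3 + v}{2 v}$
$R{\left(H{\left(1 \right)},2 \right)} \left(-7\right) 6 = \frac{3 + \left(2 - 1^{2}\right)}{2 \left(2 - 1^{2}\right)} \left(-7\right) 6 = \frac{3 + \left(2 - 1\right)}{2 \left(2 - 1\right)} \left(-7\right) 6 = \frac{3 + 1}{2 \cdot 1} \left(-7\right) 6 = \frac{1}{2} \cdot 1 \cdot 4 \left(-7\right) 6 = 2 \left(-7\right) 6 = \left(-14\right) 6 = -84$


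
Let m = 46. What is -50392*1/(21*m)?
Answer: -25196/483 ≈ -52.166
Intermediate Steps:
-50392*1/(21*m) = -50392/(-3*46*(-7)) = -50392/((-138*(-7))) = -50392/966 = -50392*1/966 = -25196/483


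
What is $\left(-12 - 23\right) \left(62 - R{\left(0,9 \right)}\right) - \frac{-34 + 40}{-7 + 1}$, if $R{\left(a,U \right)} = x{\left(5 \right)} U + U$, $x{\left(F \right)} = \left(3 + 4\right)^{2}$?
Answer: $13581$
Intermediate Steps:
$x{\left(F \right)} = 49$ ($x{\left(F \right)} = 7^{2} = 49$)
$R{\left(a,U \right)} = 50 U$ ($R{\left(a,U \right)} = 49 U + U = 50 U$)
$\left(-12 - 23\right) \left(62 - R{\left(0,9 \right)}\right) - \frac{-34 + 40}{-7 + 1} = \left(-12 - 23\right) \left(62 - 50 \cdot 9\right) - \frac{-34 + 40}{-7 + 1} = - 35 \left(62 - 450\right) - \frac{6}{-6} = - 35 \left(62 - 450\right) - 6 \left(- \frac{1}{6}\right) = \left(-35\right) \left(-388\right) - -1 = 13580 + 1 = 13581$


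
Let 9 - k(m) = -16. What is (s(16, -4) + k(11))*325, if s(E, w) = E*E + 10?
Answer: 94575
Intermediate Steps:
k(m) = 25 (k(m) = 9 - 1*(-16) = 9 + 16 = 25)
s(E, w) = 10 + E² (s(E, w) = E² + 10 = 10 + E²)
(s(16, -4) + k(11))*325 = ((10 + 16²) + 25)*325 = ((10 + 256) + 25)*325 = (266 + 25)*325 = 291*325 = 94575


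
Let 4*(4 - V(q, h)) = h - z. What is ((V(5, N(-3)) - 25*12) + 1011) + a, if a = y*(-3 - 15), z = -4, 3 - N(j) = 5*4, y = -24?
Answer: 4601/4 ≈ 1150.3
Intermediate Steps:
N(j) = -17 (N(j) = 3 - 5*4 = 3 - 1*20 = 3 - 20 = -17)
V(q, h) = 3 - h/4 (V(q, h) = 4 - (h - 1*(-4))/4 = 4 - (h + 4)/4 = 4 - (4 + h)/4 = 4 + (-1 - h/4) = 3 - h/4)
a = 432 (a = -24*(-3 - 15) = -24*(-18) = 432)
((V(5, N(-3)) - 25*12) + 1011) + a = (((3 - ¼*(-17)) - 25*12) + 1011) + 432 = (((3 + 17/4) - 300) + 1011) + 432 = ((29/4 - 300) + 1011) + 432 = (-1171/4 + 1011) + 432 = 2873/4 + 432 = 4601/4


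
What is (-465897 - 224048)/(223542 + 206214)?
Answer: -689945/429756 ≈ -1.6054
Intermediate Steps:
(-465897 - 224048)/(223542 + 206214) = -689945/429756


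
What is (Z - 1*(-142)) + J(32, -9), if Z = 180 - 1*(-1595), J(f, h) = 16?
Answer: 1933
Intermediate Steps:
Z = 1775 (Z = 180 + 1595 = 1775)
(Z - 1*(-142)) + J(32, -9) = (1775 - 1*(-142)) + 16 = (1775 + 142) + 16 = 1917 + 16 = 1933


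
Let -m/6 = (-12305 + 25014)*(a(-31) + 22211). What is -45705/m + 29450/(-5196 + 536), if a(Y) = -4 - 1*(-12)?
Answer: -415804646670/65794836143 ≈ -6.3197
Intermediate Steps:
a(Y) = 8 (a(Y) = -4 + 12 = 8)
m = -1694287626 (m = -6*(-12305 + 25014)*(8 + 22211) = -76254*22219 = -6*282381271 = -1694287626)
-45705/m + 29450/(-5196 + 536) = -45705/(-1694287626) + 29450/(-5196 + 536) = -45705*(-1/1694287626) + 29450/(-4660) = 15235/564762542 + 29450*(-1/4660) = 15235/564762542 - 2945/466 = -415804646670/65794836143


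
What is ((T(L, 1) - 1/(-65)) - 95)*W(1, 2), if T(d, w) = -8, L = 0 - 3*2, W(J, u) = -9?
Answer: 60246/65 ≈ 926.86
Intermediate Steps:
L = -6 (L = 0 - 6 = -6)
((T(L, 1) - 1/(-65)) - 95)*W(1, 2) = ((-8 - 1/(-65)) - 95)*(-9) = ((-8 - 1*(-1/65)) - 95)*(-9) = ((-8 + 1/65) - 95)*(-9) = (-519/65 - 95)*(-9) = -6694/65*(-9) = 60246/65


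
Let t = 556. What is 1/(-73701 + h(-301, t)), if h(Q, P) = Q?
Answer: -1/74002 ≈ -1.3513e-5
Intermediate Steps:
1/(-73701 + h(-301, t)) = 1/(-73701 - 301) = 1/(-74002) = -1/74002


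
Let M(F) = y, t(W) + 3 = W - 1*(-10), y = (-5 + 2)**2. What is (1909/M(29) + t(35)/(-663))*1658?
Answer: 699283054/1989 ≈ 3.5158e+5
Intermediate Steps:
y = 9 (y = (-3)**2 = 9)
t(W) = 7 + W (t(W) = -3 + (W - 1*(-10)) = -3 + (W + 10) = -3 + (10 + W) = 7 + W)
M(F) = 9
(1909/M(29) + t(35)/(-663))*1658 = (1909/9 + (7 + 35)/(-663))*1658 = (1909*(1/9) + 42*(-1/663))*1658 = (1909/9 - 14/221)*1658 = (421763/1989)*1658 = 699283054/1989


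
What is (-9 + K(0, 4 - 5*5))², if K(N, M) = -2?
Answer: 121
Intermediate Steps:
(-9 + K(0, 4 - 5*5))² = (-9 - 2)² = (-11)² = 121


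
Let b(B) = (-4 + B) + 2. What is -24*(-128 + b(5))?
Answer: 3000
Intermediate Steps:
b(B) = -2 + B
-24*(-128 + b(5)) = -24*(-128 + (-2 + 5)) = -24*(-128 + 3) = -24*(-125) = 3000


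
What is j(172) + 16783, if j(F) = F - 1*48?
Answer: 16907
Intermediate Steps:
j(F) = -48 + F (j(F) = F - 48 = -48 + F)
j(172) + 16783 = (-48 + 172) + 16783 = 124 + 16783 = 16907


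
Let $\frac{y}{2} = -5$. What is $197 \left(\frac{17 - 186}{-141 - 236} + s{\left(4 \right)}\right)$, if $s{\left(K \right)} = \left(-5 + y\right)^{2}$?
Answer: $\frac{1287986}{29} \approx 44413.0$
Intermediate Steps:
$y = -10$ ($y = 2 \left(-5\right) = -10$)
$s{\left(K \right)} = 225$ ($s{\left(K \right)} = \left(-5 - 10\right)^{2} = \left(-15\right)^{2} = 225$)
$197 \left(\frac{17 - 186}{-141 - 236} + s{\left(4 \right)}\right) = 197 \left(\frac{17 - 186}{-141 - 236} + 225\right) = 197 \left(- \frac{169}{-377} + 225\right) = 197 \left(\left(-169\right) \left(- \frac{1}{377}\right) + 225\right) = 197 \left(\frac{13}{29} + 225\right) = 197 \cdot \frac{6538}{29} = \frac{1287986}{29}$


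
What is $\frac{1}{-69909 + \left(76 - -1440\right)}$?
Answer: $- \frac{1}{68393} \approx -1.4621 \cdot 10^{-5}$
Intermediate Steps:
$\frac{1}{-69909 + \left(76 - -1440\right)} = \frac{1}{-69909 + \left(76 + 1440\right)} = \frac{1}{-69909 + 1516} = \frac{1}{-68393} = - \frac{1}{68393}$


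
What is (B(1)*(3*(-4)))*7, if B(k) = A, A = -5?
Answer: 420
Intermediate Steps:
B(k) = -5
(B(1)*(3*(-4)))*7 = -15*(-4)*7 = -5*(-12)*7 = 60*7 = 420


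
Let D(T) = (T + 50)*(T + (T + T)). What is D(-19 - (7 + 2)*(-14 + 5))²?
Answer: 433972224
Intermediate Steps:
D(T) = 3*T*(50 + T) (D(T) = (50 + T)*(T + 2*T) = (50 + T)*(3*T) = 3*T*(50 + T))
D(-19 - (7 + 2)*(-14 + 5))² = (3*(-19 - (7 + 2)*(-14 + 5))*(50 + (-19 - (7 + 2)*(-14 + 5))))² = (3*(-19 - 9*(-9))*(50 + (-19 - 9*(-9))))² = (3*(-19 - 1*(-81))*(50 + (-19 - 1*(-81))))² = (3*(-19 + 81)*(50 + (-19 + 81)))² = (3*62*(50 + 62))² = (3*62*112)² = 20832² = 433972224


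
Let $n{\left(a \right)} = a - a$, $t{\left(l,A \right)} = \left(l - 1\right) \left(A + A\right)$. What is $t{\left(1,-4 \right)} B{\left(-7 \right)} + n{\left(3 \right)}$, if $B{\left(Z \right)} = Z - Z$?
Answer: $0$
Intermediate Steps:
$t{\left(l,A \right)} = 2 A \left(-1 + l\right)$ ($t{\left(l,A \right)} = \left(-1 + l\right) 2 A = 2 A \left(-1 + l\right)$)
$B{\left(Z \right)} = 0$
$n{\left(a \right)} = 0$
$t{\left(1,-4 \right)} B{\left(-7 \right)} + n{\left(3 \right)} = 2 \left(-4\right) \left(-1 + 1\right) 0 + 0 = 2 \left(-4\right) 0 \cdot 0 + 0 = 0 \cdot 0 + 0 = 0 + 0 = 0$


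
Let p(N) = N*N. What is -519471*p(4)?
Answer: -8311536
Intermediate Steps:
p(N) = N**2
-519471*p(4) = -519471*4**2 = -519471*16 = -8311536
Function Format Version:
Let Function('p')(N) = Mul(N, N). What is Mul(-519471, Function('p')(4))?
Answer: -8311536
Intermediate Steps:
Function('p')(N) = Pow(N, 2)
Mul(-519471, Function('p')(4)) = Mul(-519471, Pow(4, 2)) = Mul(-519471, 16) = -8311536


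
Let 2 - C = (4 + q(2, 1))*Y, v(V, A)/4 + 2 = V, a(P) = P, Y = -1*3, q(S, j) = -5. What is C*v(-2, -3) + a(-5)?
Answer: 11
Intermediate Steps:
Y = -3
v(V, A) = -8 + 4*V
C = -1 (C = 2 - (4 - 5)*(-3) = 2 - (-1)*(-3) = 2 - 1*3 = 2 - 3 = -1)
C*v(-2, -3) + a(-5) = -(-8 + 4*(-2)) - 5 = -(-8 - 8) - 5 = -1*(-16) - 5 = 16 - 5 = 11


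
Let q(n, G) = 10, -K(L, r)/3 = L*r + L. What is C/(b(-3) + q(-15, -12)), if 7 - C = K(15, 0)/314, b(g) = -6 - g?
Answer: 2243/2198 ≈ 1.0205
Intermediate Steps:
K(L, r) = -3*L - 3*L*r (K(L, r) = -3*(L*r + L) = -3*(L + L*r) = -3*L - 3*L*r)
C = 2243/314 (C = 7 - (-3*15*(1 + 0))/314 = 7 - (-3*15*1)/314 = 7 - (-45)/314 = 7 - 1*(-45/314) = 7 + 45/314 = 2243/314 ≈ 7.1433)
C/(b(-3) + q(-15, -12)) = 2243/(314*((-6 - 1*(-3)) + 10)) = 2243/(314*((-6 + 3) + 10)) = 2243/(314*(-3 + 10)) = (2243/314)/7 = (2243/314)*(⅐) = 2243/2198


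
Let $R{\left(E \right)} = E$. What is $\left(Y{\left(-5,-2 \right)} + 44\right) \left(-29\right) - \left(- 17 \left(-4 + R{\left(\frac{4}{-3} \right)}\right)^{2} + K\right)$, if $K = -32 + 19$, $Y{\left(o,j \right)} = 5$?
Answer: $- \frac{8320}{9} \approx -924.44$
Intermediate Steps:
$K = -13$
$\left(Y{\left(-5,-2 \right)} + 44\right) \left(-29\right) - \left(- 17 \left(-4 + R{\left(\frac{4}{-3} \right)}\right)^{2} + K\right) = \left(5 + 44\right) \left(-29\right) - \left(- 17 \left(-4 + \frac{4}{-3}\right)^{2} - 13\right) = 49 \left(-29\right) - \left(- 17 \left(-4 + 4 \left(- \frac{1}{3}\right)\right)^{2} - 13\right) = -1421 - \left(- 17 \left(-4 - \frac{4}{3}\right)^{2} - 13\right) = -1421 - \left(- 17 \left(- \frac{16}{3}\right)^{2} - 13\right) = -1421 - \left(\left(-17\right) \frac{256}{9} - 13\right) = -1421 - \left(- \frac{4352}{9} - 13\right) = -1421 - - \frac{4469}{9} = -1421 + \frac{4469}{9} = - \frac{8320}{9}$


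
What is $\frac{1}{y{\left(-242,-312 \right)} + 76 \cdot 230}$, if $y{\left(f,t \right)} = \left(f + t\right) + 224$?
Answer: $\frac{1}{17150} \approx 5.8309 \cdot 10^{-5}$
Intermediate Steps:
$y{\left(f,t \right)} = 224 + f + t$
$\frac{1}{y{\left(-242,-312 \right)} + 76 \cdot 230} = \frac{1}{\left(224 - 242 - 312\right) + 76 \cdot 230} = \frac{1}{-330 + 17480} = \frac{1}{17150}$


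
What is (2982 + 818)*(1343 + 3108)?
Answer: 16913800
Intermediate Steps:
(2982 + 818)*(1343 + 3108) = 3800*4451 = 16913800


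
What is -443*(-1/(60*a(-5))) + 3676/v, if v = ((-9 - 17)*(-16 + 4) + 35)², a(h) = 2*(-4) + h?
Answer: -50473907/93919020 ≈ -0.53742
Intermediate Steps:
a(h) = -8 + h
v = 120409 (v = (-26*(-12) + 35)² = (312 + 35)² = 347² = 120409)
-443*(-1/(60*a(-5))) + 3676/v = -443*(-1/(60*(-8 - 5))) + 3676/120409 = -443/(-13*(-15)*4) + 3676*(1/120409) = -443/(195*4) + 3676/120409 = -443/780 + 3676/120409 = -50473907/93919020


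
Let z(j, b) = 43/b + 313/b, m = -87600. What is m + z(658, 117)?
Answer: -10248844/117 ≈ -87597.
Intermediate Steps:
z(j, b) = 356/b
m + z(658, 117) = -87600 + 356/117 = -10248844/117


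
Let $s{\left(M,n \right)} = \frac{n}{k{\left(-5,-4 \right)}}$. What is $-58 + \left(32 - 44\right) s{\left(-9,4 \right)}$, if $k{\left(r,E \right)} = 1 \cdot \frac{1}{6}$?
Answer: $-346$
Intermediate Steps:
$k{\left(r,E \right)} = \frac{1}{6}$ ($k{\left(r,E \right)} = 1 \cdot \frac{1}{6} = \frac{1}{6}$)
$s{\left(M,n \right)} = 6 n$ ($s{\left(M,n \right)} = n \frac{1}{\frac{1}{6}} = n 6 = 6 n$)
$-58 + \left(32 - 44\right) s{\left(-9,4 \right)} = -58 + \left(32 - 44\right) 6 \cdot 4 = -58 - 288 = -346$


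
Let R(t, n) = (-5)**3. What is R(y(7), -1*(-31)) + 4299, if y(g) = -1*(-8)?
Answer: 4174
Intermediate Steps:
y(g) = 8
R(t, n) = -125
R(y(7), -1*(-31)) + 4299 = -125 + 4299 = 4174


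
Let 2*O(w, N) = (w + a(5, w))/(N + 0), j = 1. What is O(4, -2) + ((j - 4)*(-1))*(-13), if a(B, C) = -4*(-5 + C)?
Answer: -41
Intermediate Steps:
a(B, C) = 20 - 4*C
O(w, N) = (20 - 3*w)/(2*N) (O(w, N) = ((w + (20 - 4*w))/(N + 0))/2 = ((20 - 3*w)/N)/2 = (20 - 3*w)/(2*N))
O(4, -2) + ((j - 4)*(-1))*(-13) = (½)*(20 - 3*4)/(-2) + ((1 - 4)*(-1))*(-13) = (½)*(-½)*(20 - 12) - 3*(-1)*(-13) = (½)*(-½)*8 + 3*(-13) = -2 - 39 = -41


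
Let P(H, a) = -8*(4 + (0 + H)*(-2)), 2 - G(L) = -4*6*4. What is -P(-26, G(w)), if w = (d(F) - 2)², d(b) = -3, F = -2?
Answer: 448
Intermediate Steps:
w = 25 (w = (-3 - 2)² = (-5)² = 25)
G(L) = 98 (G(L) = 2 - (-4*6)*4 = 2 - (-24)*4 = 2 - 1*(-96) = 2 + 96 = 98)
P(H, a) = -32 + 16*H (P(H, a) = -8*(4 + H*(-2)) = -8*(4 - 2*H) = -32 + 16*H)
-P(-26, G(w)) = -(-32 + 16*(-26)) = -(-32 - 416) = -1*(-448) = 448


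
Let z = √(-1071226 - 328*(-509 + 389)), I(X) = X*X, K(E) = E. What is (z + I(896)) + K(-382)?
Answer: 802434 + I*√1031866 ≈ 8.0243e+5 + 1015.8*I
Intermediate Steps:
I(X) = X²
z = I*√1031866 (z = √(-1071226 - 328*(-120)) = √(-1071226 + 39360) = √(-1031866) = I*√1031866 ≈ 1015.8*I)
(z + I(896)) + K(-382) = (I*√1031866 + 896²) - 382 = (I*√1031866 + 802816) - 382 = (802816 + I*√1031866) - 382 = 802434 + I*√1031866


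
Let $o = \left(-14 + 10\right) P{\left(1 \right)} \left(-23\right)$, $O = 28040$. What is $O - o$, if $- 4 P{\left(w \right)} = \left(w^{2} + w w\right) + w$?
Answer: $28109$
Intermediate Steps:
$P{\left(w \right)} = - \frac{w^{2}}{2} - \frac{w}{4}$ ($P{\left(w \right)} = - \frac{\left(w^{2} + w w\right) + w}{4} = - \frac{\left(w^{2} + w^{2}\right) + w}{4} = - \frac{2 w^{2} + w}{4} = - \frac{w + 2 w^{2}}{4} = - \frac{w^{2}}{2} - \frac{w}{4}$)
$o = -69$ ($o = \left(-14 + 10\right) \left(\left(- \frac{1}{4}\right) 1 \left(1 + 2 \cdot 1\right)\right) \left(-23\right) = - 4 \left(\left(- \frac{1}{4}\right) 1 \left(1 + 2\right)\right) \left(-23\right) = - 4 \left(\left(- \frac{1}{4}\right) 1 \cdot 3\right) \left(-23\right) = \left(-4\right) \left(- \frac{3}{4}\right) \left(-23\right) = 3 \left(-23\right) = -69$)
$O - o = 28040 - -69 = 28040 + 69 = 28109$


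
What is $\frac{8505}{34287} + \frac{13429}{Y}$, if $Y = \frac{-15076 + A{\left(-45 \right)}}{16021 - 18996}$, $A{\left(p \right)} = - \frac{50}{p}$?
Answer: $\frac{53374191345}{20137898} \approx 2650.4$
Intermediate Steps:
$Y = \frac{19382}{3825}$ ($Y = \frac{-15076 - \frac{50}{-45}}{16021 - 18996} = \frac{-15076 - - \frac{10}{9}}{-2975} = \left(-15076 + \frac{10}{9}\right) \left(- \frac{1}{2975}\right) = \left(- \frac{135674}{9}\right) \left(- \frac{1}{2975}\right) = \frac{19382}{3825} \approx 5.0672$)
$\frac{8505}{34287} + \frac{13429}{Y} = \frac{8505}{34287} + \frac{13429}{\frac{19382}{3825}} = 8505 \cdot \frac{1}{34287} + 13429 \cdot \frac{3825}{19382} = \frac{2835}{11429} + \frac{51365925}{19382} = \frac{53374191345}{20137898}$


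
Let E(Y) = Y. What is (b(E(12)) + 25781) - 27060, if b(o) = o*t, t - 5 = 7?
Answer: -1135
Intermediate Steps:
t = 12 (t = 5 + 7 = 12)
b(o) = 12*o (b(o) = o*12 = 12*o)
(b(E(12)) + 25781) - 27060 = (12*12 + 25781) - 27060 = (144 + 25781) - 27060 = 25925 - 27060 = -1135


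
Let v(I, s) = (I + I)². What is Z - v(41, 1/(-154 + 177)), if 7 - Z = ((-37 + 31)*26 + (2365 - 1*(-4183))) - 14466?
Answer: 1357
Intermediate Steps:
v(I, s) = 4*I² (v(I, s) = (2*I)² = 4*I²)
Z = 8081 (Z = 7 - (((-37 + 31)*26 + (2365 - 1*(-4183))) - 14466) = 7 - ((-6*26 + (2365 + 4183)) - 14466) = 7 - ((-156 + 6548) - 14466) = 7 - (6392 - 14466) = 7 - 1*(-8074) = 7 + 8074 = 8081)
Z - v(41, 1/(-154 + 177)) = 8081 - 4*41² = 8081 - 4*1681 = 8081 - 1*6724 = 8081 - 6724 = 1357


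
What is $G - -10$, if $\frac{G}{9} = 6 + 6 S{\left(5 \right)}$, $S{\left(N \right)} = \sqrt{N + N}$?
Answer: $64 + 54 \sqrt{10} \approx 234.76$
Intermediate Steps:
$S{\left(N \right)} = \sqrt{2} \sqrt{N}$ ($S{\left(N \right)} = \sqrt{2 N} = \sqrt{2} \sqrt{N}$)
$G = 54 + 54 \sqrt{10}$ ($G = 9 \left(6 + 6 \sqrt{2} \sqrt{5}\right) = 9 \left(6 + 6 \sqrt{10}\right) = 54 + 54 \sqrt{10} \approx 224.76$)
$G - -10 = \left(54 + 54 \sqrt{10}\right) - -10 = \left(54 + 54 \sqrt{10}\right) + 10 = 64 + 54 \sqrt{10}$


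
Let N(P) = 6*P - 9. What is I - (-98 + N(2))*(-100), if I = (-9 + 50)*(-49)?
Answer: -11509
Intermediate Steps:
I = -2009 (I = 41*(-49) = -2009)
N(P) = -9 + 6*P
I - (-98 + N(2))*(-100) = -2009 - (-98 + (-9 + 6*2))*(-100) = -2009 - (-98 + (-9 + 12))*(-100) = -2009 - (-98 + 3)*(-100) = -2009 - (-95)*(-100) = -2009 - 1*9500 = -2009 - 9500 = -11509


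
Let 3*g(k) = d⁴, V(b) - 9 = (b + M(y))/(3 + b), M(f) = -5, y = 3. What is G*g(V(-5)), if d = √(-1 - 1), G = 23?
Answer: 92/3 ≈ 30.667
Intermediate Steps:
V(b) = 9 + (-5 + b)/(3 + b) (V(b) = 9 + (b - 5)/(3 + b) = 9 + (-5 + b)/(3 + b))
d = I*√2 (d = √(-2) = I*√2 ≈ 1.4142*I)
g(k) = 4/3 (g(k) = (I*√2)⁴/3 = (⅓)*4 = 4/3)
G*g(V(-5)) = 23*(4/3) = 92/3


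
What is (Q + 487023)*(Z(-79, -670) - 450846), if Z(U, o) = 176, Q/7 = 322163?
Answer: -1235811049880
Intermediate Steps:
Q = 2255141 (Q = 7*322163 = 2255141)
(Q + 487023)*(Z(-79, -670) - 450846) = (2255141 + 487023)*(176 - 450846) = 2742164*(-450670) = -1235811049880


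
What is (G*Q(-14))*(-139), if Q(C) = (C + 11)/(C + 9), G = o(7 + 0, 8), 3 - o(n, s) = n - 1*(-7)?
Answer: 4587/5 ≈ 917.40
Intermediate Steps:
o(n, s) = -4 - n (o(n, s) = 3 - (n - 1*(-7)) = 3 - (n + 7) = 3 - (7 + n) = 3 + (-7 - n) = -4 - n)
G = -11 (G = -4 - (7 + 0) = -4 - 1*7 = -4 - 7 = -11)
Q(C) = (11 + C)/(9 + C)
(G*Q(-14))*(-139) = -11*(11 - 14)/(9 - 14)*(-139) = -11*(-3)/(-5)*(-139) = -(-11)*(-3)/5*(-139) = -11*⅗*(-139) = -33/5*(-139) = 4587/5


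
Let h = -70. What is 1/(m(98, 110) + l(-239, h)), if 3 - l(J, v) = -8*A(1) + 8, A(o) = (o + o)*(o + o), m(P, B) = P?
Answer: 1/125 ≈ 0.0080000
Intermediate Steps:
A(o) = 4*o**2 (A(o) = (2*o)*(2*o) = 4*o**2)
l(J, v) = 27 (l(J, v) = 3 - (-32*1**2 + 8) = 3 - (-32 + 8) = 3 - 1*(-24) = 3 + 24 = 27)
1/(m(98, 110) + l(-239, h)) = 1/(98 + 27) = 1/125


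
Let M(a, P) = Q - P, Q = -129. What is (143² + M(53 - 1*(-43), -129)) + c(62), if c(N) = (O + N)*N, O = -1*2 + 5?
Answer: 24479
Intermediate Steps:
O = 3 (O = -2 + 5 = 3)
M(a, P) = -129 - P
c(N) = N*(3 + N) (c(N) = (3 + N)*N = N*(3 + N))
(143² + M(53 - 1*(-43), -129)) + c(62) = (143² + (-129 - 1*(-129))) + 62*(3 + 62) = (20449 + (-129 + 129)) + 62*65 = (20449 + 0) + 4030 = 20449 + 4030 = 24479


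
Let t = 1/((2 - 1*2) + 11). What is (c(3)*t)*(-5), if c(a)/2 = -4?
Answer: 40/11 ≈ 3.6364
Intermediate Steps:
c(a) = -8 (c(a) = 2*(-4) = -8)
t = 1/11 (t = 1/((2 - 2) + 11) = 1/(0 + 11) = 1/11 ≈ 0.090909)
(c(3)*t)*(-5) = -8*1/11*(-5) = -8/11*(-5) = 40/11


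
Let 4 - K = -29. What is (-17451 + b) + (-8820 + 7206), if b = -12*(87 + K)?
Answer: -20505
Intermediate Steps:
K = 33 (K = 4 - 1*(-29) = 4 + 29 = 33)
b = -1440 (b = -12*(87 + 33) = -12*120 = -1440)
(-17451 + b) + (-8820 + 7206) = (-17451 - 1440) + (-8820 + 7206) = -18891 - 1614 = -20505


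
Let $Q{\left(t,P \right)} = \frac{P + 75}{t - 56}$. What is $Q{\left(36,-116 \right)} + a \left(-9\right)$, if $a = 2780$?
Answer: $- \frac{500359}{20} \approx -25018.0$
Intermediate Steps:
$Q{\left(t,P \right)} = \frac{75 + P}{-56 + t}$
$Q{\left(36,-116 \right)} + a \left(-9\right) = \frac{75 - 116}{-56 + 36} + 2780 \left(-9\right) = \frac{1}{-20} \left(-41\right) - 25020 = \left(- \frac{1}{20}\right) \left(-41\right) - 25020 = \frac{41}{20} - 25020 = - \frac{500359}{20}$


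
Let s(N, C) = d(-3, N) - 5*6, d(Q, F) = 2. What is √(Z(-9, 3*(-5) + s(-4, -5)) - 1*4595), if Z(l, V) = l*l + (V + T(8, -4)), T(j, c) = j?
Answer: I*√4549 ≈ 67.446*I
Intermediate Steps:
s(N, C) = -28 (s(N, C) = 2 - 5*6 = 2 - 30 = -28)
Z(l, V) = 8 + V + l² (Z(l, V) = l*l + (V + 8) = l² + (8 + V) = 8 + V + l²)
√(Z(-9, 3*(-5) + s(-4, -5)) - 1*4595) = √((8 + (3*(-5) - 28) + (-9)²) - 1*4595) = √((8 + (-15 - 28) + 81) - 4595) = √((8 - 43 + 81) - 4595) = √(46 - 4595) = √(-4549) = I*√4549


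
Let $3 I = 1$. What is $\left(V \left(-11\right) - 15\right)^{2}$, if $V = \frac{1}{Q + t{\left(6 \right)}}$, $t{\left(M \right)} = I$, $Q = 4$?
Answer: $\frac{51984}{169} \approx 307.6$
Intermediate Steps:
$I = \frac{1}{3}$ ($I = \frac{1}{3} \cdot 1 = \frac{1}{3} \approx 0.33333$)
$t{\left(M \right)} = \frac{1}{3}$
$V = \frac{3}{13}$ ($V = \frac{1}{4 + \frac{1}{3}} = \frac{1}{\frac{13}{3}} = \frac{3}{13} \approx 0.23077$)
$\left(V \left(-11\right) - 15\right)^{2} = \left(\frac{3}{13} \left(-11\right) - 15\right)^{2} = \left(- \frac{33}{13} - 15\right)^{2} = \left(- \frac{228}{13}\right)^{2} = \frac{51984}{169}$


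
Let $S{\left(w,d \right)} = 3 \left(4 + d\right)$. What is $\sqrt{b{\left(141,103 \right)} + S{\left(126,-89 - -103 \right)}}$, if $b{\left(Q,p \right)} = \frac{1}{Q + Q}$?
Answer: $\frac{\sqrt{4294578}}{282} \approx 7.3487$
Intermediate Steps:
$S{\left(w,d \right)} = 12 + 3 d$
$b{\left(Q,p \right)} = \frac{1}{2 Q}$
$\sqrt{b{\left(141,103 \right)} + S{\left(126,-89 - -103 \right)}} = \sqrt{\frac{1}{2 \cdot 141} + \left(12 + 3 \left(-89 - -103\right)\right)} = \sqrt{\frac{1}{2} \cdot \frac{1}{141} + \left(12 + 3 \left(-89 + 103\right)\right)} = \sqrt{\frac{1}{282} + \left(12 + 3 \cdot 14\right)} = \sqrt{\frac{1}{282} + \left(12 + 42\right)} = \sqrt{\frac{1}{282} + 54} = \sqrt{\frac{15229}{282}} = \frac{\sqrt{4294578}}{282}$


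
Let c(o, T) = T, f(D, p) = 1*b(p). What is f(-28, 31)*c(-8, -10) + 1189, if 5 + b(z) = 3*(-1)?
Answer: 1269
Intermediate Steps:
b(z) = -8 (b(z) = -5 + 3*(-1) = -5 - 3 = -8)
f(D, p) = -8 (f(D, p) = 1*(-8) = -8)
f(-28, 31)*c(-8, -10) + 1189 = -8*(-10) + 1189 = 80 + 1189 = 1269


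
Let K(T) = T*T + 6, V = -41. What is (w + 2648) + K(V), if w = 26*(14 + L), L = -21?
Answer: 4153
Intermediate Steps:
K(T) = 6 + T² (K(T) = T² + 6 = 6 + T²)
w = -182 (w = 26*(14 - 21) = 26*(-7) = -182)
(w + 2648) + K(V) = (-182 + 2648) + (6 + (-41)²) = 2466 + (6 + 1681) = 2466 + 1687 = 4153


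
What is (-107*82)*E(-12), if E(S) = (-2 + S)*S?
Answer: -1474032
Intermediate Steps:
E(S) = S*(-2 + S)
(-107*82)*E(-12) = (-107*82)*(-12*(-2 - 12)) = -(-105288)*(-14) = -8774*168 = -1474032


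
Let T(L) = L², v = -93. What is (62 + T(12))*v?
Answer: -19158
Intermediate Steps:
(62 + T(12))*v = (62 + 12²)*(-93) = (62 + 144)*(-93) = 206*(-93) = -19158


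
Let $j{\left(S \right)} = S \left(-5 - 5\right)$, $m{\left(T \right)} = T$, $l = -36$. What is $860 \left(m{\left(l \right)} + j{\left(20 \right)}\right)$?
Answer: $-202960$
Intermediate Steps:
$j{\left(S \right)} = - 10 S$ ($j{\left(S \right)} = S \left(-10\right) = - 10 S$)
$860 \left(m{\left(l \right)} + j{\left(20 \right)}\right) = 860 \left(-36 - 200\right) = 860 \left(-236\right) = -202960$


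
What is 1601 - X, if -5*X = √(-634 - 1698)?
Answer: 1601 + 2*I*√583/5 ≈ 1601.0 + 9.6582*I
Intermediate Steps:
X = -2*I*√583/5 (X = -√(-634 - 1698)/5 = -2*I*√583/5 ≈ -9.6582*I)
1601 - X = 1601 - (-2)*I*√583/5 = 1601 + 2*I*√583/5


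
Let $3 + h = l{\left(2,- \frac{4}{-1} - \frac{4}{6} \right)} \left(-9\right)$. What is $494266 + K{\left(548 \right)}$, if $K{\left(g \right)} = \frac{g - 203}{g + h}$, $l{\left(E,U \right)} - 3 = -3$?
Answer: $\frac{53875063}{109} \approx 4.9427 \cdot 10^{5}$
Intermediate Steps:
$l{\left(E,U \right)} = 0$ ($l{\left(E,U \right)} = 3 - 3 = 0$)
$h = -3$ ($h = -3 + 0 \left(-9\right) = -3 + 0 = -3$)
$K{\left(g \right)} = \frac{-203 + g}{-3 + g}$ ($K{\left(g \right)} = \frac{g - 203}{g - 3} = \frac{-203 + g}{-3 + g}$)
$494266 + K{\left(548 \right)} = 494266 + \frac{-203 + 548}{-3 + 548} = 494266 + \frac{1}{545} \cdot 345 = 494266 + \frac{69}{109} = \frac{53875063}{109}$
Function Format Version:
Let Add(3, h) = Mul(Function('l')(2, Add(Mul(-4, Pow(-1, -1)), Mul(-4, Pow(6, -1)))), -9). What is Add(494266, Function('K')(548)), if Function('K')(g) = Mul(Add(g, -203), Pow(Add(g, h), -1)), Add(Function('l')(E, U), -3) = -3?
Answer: Rational(53875063, 109) ≈ 4.9427e+5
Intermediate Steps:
Function('l')(E, U) = 0 (Function('l')(E, U) = Add(3, -3) = 0)
h = -3 (h = Add(-3, Mul(0, -9)) = Add(-3, 0) = -3)
Function('K')(g) = Mul(Pow(Add(-3, g), -1), Add(-203, g)) (Function('K')(g) = Mul(Add(g, -203), Pow(Add(g, -3), -1)) = Mul(Add(-203, g), Pow(Add(-3, g), -1)) = Mul(Pow(Add(-3, g), -1), Add(-203, g)))
Add(494266, Function('K')(548)) = Add(494266, Mul(Pow(Add(-3, 548), -1), Add(-203, 548))) = Add(494266, Mul(Pow(545, -1), 345)) = Add(494266, Mul(Rational(1, 545), 345)) = Add(494266, Rational(69, 109)) = Rational(53875063, 109)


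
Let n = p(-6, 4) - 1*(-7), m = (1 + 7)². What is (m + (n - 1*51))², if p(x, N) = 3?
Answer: 529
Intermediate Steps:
m = 64 (m = 8² = 64)
n = 10 (n = 3 - 1*(-7) = 3 + 7 = 10)
(m + (n - 1*51))² = (64 + (10 - 1*51))² = (64 + (10 - 51))² = (64 - 41)² = 23² = 529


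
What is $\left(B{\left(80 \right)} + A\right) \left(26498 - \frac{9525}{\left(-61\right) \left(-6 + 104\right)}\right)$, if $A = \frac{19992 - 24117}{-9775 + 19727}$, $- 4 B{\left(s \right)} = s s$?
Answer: $- \frac{2523120325197925}{59493056} \approx -4.241 \cdot 10^{7}$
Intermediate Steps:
$B{\left(s \right)} = - \frac{s^{2}}{4}$ ($B{\left(s \right)} = - \frac{s s}{4} = - \frac{s^{2}}{4}$)
$A = - \frac{4125}{9952} \approx -0.41449$
$\left(B{\left(80 \right)} + A\right) \left(26498 - \frac{9525}{\left(-61\right) \left(-6 + 104\right)}\right) = \left(- \frac{80^{2}}{4} - \frac{4125}{9952}\right) \left(26498 - \frac{9525}{\left(-61\right) \left(-6 + 104\right)}\right) = \left(\left(- \frac{1}{4}\right) 6400 - \frac{4125}{9952}\right) \left(26498 - \frac{9525}{\left(-61\right) 98}\right) = \left(-1600 - \frac{4125}{9952}\right) \left(26498 - \frac{9525}{-5978}\right) = - \frac{15927325 \left(26498 - - \frac{9525}{5978}\right)}{9952} = - \frac{15927325 \left(26498 + \frac{9525}{5978}\right)}{9952} = \left(- \frac{15927325}{9952}\right) \frac{158414569}{5978} = - \frac{2523120325197925}{59493056}$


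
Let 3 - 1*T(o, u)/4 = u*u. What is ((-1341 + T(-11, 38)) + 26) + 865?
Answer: -6214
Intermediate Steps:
T(o, u) = 12 - 4*u**2 (T(o, u) = 12 - 4*u*u = 12 - 4*u**2)
((-1341 + T(-11, 38)) + 26) + 865 = ((-1341 + (12 - 4*38**2)) + 26) + 865 = ((-1341 + (12 - 4*1444)) + 26) + 865 = ((-1341 + (12 - 5776)) + 26) + 865 = ((-1341 - 5764) + 26) + 865 = (-7105 + 26) + 865 = -7079 + 865 = -6214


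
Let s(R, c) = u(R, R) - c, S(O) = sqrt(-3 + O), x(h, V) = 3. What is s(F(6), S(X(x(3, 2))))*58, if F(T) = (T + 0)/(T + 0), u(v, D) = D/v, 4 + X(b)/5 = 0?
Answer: 58 - 58*I*sqrt(23) ≈ 58.0 - 278.16*I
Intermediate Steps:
X(b) = -20 (X(b) = -20 + 5*0 = -20 + 0 = -20)
F(T) = 1 (F(T) = T/T = 1)
s(R, c) = 1 - c (s(R, c) = R/R - c = 1 - c)
s(F(6), S(X(x(3, 2))))*58 = (1 - sqrt(-3 - 20))*58 = (1 - sqrt(-23))*58 = (1 - I*sqrt(23))*58 = 58 - 58*I*sqrt(23)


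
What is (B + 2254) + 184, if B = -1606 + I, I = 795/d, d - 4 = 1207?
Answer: 1008347/1211 ≈ 832.66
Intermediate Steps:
d = 1211 (d = 4 + 1207 = 1211)
I = 795/1211 ≈ 0.65648
B = -1944071/1211 (B = -1606 + 795/1211 = -1944071/1211 ≈ -1605.3)
(B + 2254) + 184 = (-1944071/1211 + 2254) + 184 = 785523/1211 + 184 = 1008347/1211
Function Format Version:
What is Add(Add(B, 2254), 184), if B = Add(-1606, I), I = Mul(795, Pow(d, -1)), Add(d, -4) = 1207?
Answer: Rational(1008347, 1211) ≈ 832.66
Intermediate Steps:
d = 1211 (d = Add(4, 1207) = 1211)
I = Rational(795, 1211) (I = Mul(795, Pow(1211, -1)) = Mul(795, Rational(1, 1211)) = Rational(795, 1211) ≈ 0.65648)
B = Rational(-1944071, 1211) (B = Add(-1606, Rational(795, 1211)) = Rational(-1944071, 1211) ≈ -1605.3)
Add(Add(B, 2254), 184) = Add(Add(Rational(-1944071, 1211), 2254), 184) = Add(Rational(785523, 1211), 184) = Rational(1008347, 1211)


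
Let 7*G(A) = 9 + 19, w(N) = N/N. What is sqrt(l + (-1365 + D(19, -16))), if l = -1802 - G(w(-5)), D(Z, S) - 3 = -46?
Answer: I*sqrt(3214) ≈ 56.692*I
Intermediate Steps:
D(Z, S) = -43 (D(Z, S) = 3 - 46 = -43)
w(N) = 1
G(A) = 4 (G(A) = (9 + 19)/7 = (1/7)*28 = 4)
l = -1806 (l = -1802 - 1*4 = -1802 - 4 = -1806)
sqrt(l + (-1365 + D(19, -16))) = sqrt(-1806 + (-1365 - 43)) = sqrt(-1806 - 1408) = sqrt(-3214) = I*sqrt(3214)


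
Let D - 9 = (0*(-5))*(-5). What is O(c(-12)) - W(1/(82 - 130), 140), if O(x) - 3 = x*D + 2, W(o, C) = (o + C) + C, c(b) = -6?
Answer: -15791/48 ≈ -328.98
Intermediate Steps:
D = 9 (D = 9 + (0*(-5))*(-5) = 9 + 0*(-5) = 9 + 0 = 9)
W(o, C) = o + 2*C (W(o, C) = (C + o) + C = o + 2*C)
O(x) = 5 + 9*x (O(x) = 3 + (x*9 + 2) = 3 + (9*x + 2) = 3 + (2 + 9*x) = 5 + 9*x)
O(c(-12)) - W(1/(82 - 130), 140) = (5 + 9*(-6)) - (1/(82 - 130) + 2*140) = (5 - 54) - (1/(-48) + 280) = -49 - (-1/48 + 280) = -49 - 1*13439/48 = -49 - 13439/48 = -15791/48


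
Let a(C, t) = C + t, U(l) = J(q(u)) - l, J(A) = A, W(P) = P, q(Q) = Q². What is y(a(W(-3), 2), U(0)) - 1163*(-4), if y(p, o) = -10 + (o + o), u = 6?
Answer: 4714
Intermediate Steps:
U(l) = 36 - l (U(l) = 6² - l = 36 - l)
y(p, o) = -10 + 2*o
y(a(W(-3), 2), U(0)) - 1163*(-4) = (-10 + 2*(36 - 1*0)) - 1163*(-4) = (-10 + 2*(36 + 0)) + 4652 = (-10 + 2*36) + 4652 = (-10 + 72) + 4652 = 62 + 4652 = 4714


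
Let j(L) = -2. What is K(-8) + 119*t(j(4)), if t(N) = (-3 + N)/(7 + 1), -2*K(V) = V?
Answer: -563/8 ≈ -70.375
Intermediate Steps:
K(V) = -V/2
t(N) = -3/8 + N/8 (t(N) = (-3 + N)/8 = (-3 + N)*(1/8) = -3/8 + N/8)
K(-8) + 119*t(j(4)) = -1/2*(-8) + 119*(-3/8 + (1/8)*(-2)) = 4 + 119*(-3/8 - 1/4) = 4 + 119*(-5/8) = 4 - 595/8 = -563/8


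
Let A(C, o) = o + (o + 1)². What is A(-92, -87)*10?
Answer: 73090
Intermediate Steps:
A(C, o) = o + (1 + o)²
A(-92, -87)*10 = (-87 + (1 - 87)²)*10 = (-87 + (-86)²)*10 = (-87 + 7396)*10 = 7309*10 = 73090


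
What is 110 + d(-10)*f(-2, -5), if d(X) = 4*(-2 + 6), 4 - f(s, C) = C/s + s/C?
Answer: 638/5 ≈ 127.60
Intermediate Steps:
f(s, C) = 4 - C/s - s/C (f(s, C) = 4 - (C/s + s/C) = 4 + (-C/s - s/C) = 4 - C/s - s/C)
d(X) = 16 (d(X) = 4*4 = 16)
110 + d(-10)*f(-2, -5) = 110 + 16*(4 - 1*(-5)/(-2) - 1*(-2)/(-5)) = 110 + 16*(4 - 1*(-5)*(-½) - 1*(-2)*(-⅕)) = 110 + 16*(4 - 5/2 - ⅖) = 110 + 16*(11/10) = 110 + 88/5 = 638/5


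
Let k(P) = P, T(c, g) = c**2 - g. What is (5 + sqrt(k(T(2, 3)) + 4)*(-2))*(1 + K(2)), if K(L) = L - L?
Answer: 5 - 2*sqrt(5) ≈ 0.52786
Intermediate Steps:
K(L) = 0
(5 + sqrt(k(T(2, 3)) + 4)*(-2))*(1 + K(2)) = (5 + sqrt((2**2 - 1*3) + 4)*(-2))*(1 + 0) = (5 + sqrt((4 - 3) + 4)*(-2))*1 = (5 + sqrt(1 + 4)*(-2))*1 = (5 + sqrt(5)*(-2))*1 = (5 - 2*sqrt(5))*1 = 5 - 2*sqrt(5)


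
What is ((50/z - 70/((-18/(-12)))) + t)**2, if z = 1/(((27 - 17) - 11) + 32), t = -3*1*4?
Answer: 20016676/9 ≈ 2.2241e+6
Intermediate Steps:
t = -12 (t = -3*4 = -12)
z = 1/31 (z = 1/((10 - 11) + 32) = 1/(-1 + 32) = 1/31 ≈ 0.032258)
((50/z - 70/((-18/(-12)))) + t)**2 = ((50/(1/31) - 70/((-18/(-12)))) - 12)**2 = ((50*31 - 70/((-18*(-1/12)))) - 12)**2 = ((1550 - 70/3/2) - 12)**2 = ((1550 - 70*2/3) - 12)**2 = ((1550 - 140/3) - 12)**2 = (4510/3 - 12)**2 = (4474/3)**2 = 20016676/9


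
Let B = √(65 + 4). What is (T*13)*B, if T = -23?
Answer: -299*√69 ≈ -2483.7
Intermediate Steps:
B = √69 ≈ 8.3066
(T*13)*B = (-23*13)*√69 = -299*√69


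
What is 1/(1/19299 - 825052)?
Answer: -19299/15922678547 ≈ -1.2120e-6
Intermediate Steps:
1/(1/19299 - 825052) = 1/(-15922678547/19299) = -19299/15922678547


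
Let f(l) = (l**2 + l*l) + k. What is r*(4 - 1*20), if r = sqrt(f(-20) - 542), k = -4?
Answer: -16*sqrt(254) ≈ -255.00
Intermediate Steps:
f(l) = -4 + 2*l**2 (f(l) = (l**2 + l*l) - 4 = (l**2 + l**2) - 4 = 2*l**2 - 4 = -4 + 2*l**2)
r = sqrt(254) (r = sqrt((-4 + 2*(-20)**2) - 542) = sqrt((-4 + 2*400) - 542) = sqrt((-4 + 800) - 542) = sqrt(796 - 542) = sqrt(254) ≈ 15.937)
r*(4 - 1*20) = sqrt(254)*(4 - 1*20) = sqrt(254)*(4 - 20) = sqrt(254)*(-16) = -16*sqrt(254)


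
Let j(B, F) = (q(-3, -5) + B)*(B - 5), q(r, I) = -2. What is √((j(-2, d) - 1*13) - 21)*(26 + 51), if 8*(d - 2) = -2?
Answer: 77*I*√6 ≈ 188.61*I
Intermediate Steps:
d = 7/4 (d = 2 + (⅛)*(-2) = 2 - ¼ = 7/4 ≈ 1.7500)
j(B, F) = (-5 + B)*(-2 + B) (j(B, F) = (-2 + B)*(B - 5) = (-2 + B)*(-5 + B) = (-5 + B)*(-2 + B))
√((j(-2, d) - 1*13) - 21)*(26 + 51) = √(((10 + (-2)² - 7*(-2)) - 1*13) - 21)*(26 + 51) = √(((10 + 4 + 14) - 13) - 21)*77 = √((28 - 13) - 21)*77 = √(15 - 21)*77 = √(-6)*77 = (I*√6)*77 = 77*I*√6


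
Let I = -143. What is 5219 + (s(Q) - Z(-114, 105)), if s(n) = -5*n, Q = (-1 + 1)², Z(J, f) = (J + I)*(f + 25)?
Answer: 38629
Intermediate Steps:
Z(J, f) = (-143 + J)*(25 + f) (Z(J, f) = (J - 143)*(f + 25) = (-143 + J)*(25 + f))
Q = 0 (Q = 0² = 0)
5219 + (s(Q) - Z(-114, 105)) = 5219 + (-5*0 - (-3575 - 143*105 + 25*(-114) - 114*105)) = 5219 + (0 - (-3575 - 15015 - 2850 - 11970)) = 5219 + (0 - 1*(-33410)) = 5219 + (0 + 33410) = 5219 + 33410 = 38629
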